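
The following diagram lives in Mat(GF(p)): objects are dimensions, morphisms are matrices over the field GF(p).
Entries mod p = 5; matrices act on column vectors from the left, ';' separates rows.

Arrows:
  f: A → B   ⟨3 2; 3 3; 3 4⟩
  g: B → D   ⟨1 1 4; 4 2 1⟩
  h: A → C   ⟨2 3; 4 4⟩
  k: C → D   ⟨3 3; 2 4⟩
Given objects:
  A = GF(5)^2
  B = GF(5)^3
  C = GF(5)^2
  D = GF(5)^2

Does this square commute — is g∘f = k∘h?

1) trace f;g:
  e0=⟨1,0⟩ f→⟨3,3,3⟩ g→⟨3,1⟩
  e1=⟨0,1⟩ f→⟨2,3,4⟩ g→⟨1,3⟩
  ⟦path⟧₁ = ⟨3 1; 1 3⟩
2) trace h;k:
  e0=⟨1,0⟩ h→⟨2,4⟩ k→⟨3,0⟩
  e1=⟨0,1⟩ h→⟨3,4⟩ k→⟨1,2⟩
  ⟦path⟧₂ = ⟨3 1; 0 2⟩
Equal? distinct morphisms ✗

Answer: DOES NOT COMMUTE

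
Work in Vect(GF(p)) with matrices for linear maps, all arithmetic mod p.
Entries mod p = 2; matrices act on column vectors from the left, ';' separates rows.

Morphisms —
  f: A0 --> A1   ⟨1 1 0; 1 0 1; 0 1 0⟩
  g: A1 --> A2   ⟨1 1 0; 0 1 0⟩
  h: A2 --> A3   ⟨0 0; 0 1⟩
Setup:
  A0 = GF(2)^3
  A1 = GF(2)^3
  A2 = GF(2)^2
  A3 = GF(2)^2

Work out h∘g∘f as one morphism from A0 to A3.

Answer: ⟨0 0 0; 1 0 1⟩

Trace:
  e0=(1,0,0) f-->(1,1,0) g-->(0,1) h-->(0,1)
  e1=(0,1,0) f-->(1,0,1) g-->(1,0) h-->(0,0)
  e2=(0,0,1) f-->(0,1,0) g-->(1,1) h-->(0,1)
result: ⟨0 0 0; 1 0 1⟩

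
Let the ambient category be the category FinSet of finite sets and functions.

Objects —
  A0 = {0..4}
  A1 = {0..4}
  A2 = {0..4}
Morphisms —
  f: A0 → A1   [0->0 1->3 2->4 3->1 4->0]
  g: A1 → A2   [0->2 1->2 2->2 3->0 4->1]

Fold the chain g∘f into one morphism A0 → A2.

Answer: [0->2 1->0 2->1 3->2 4->2]

Derivation:
  0 f→0 g→2
  1 f→3 g→0
  2 f→4 g→1
  3 f→1 g→2
  4 f→0 g→2
result: [0->2 1->0 2->1 3->2 4->2]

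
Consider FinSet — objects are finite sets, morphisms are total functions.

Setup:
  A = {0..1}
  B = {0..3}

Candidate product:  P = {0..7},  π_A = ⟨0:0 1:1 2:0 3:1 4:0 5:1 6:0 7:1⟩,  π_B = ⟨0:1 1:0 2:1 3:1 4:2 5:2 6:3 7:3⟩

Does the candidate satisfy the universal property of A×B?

Answer: NOT A VALID PRODUCT — duplicate pair at indices 2,0

Trace:
|A|·|B| = 2·4 = 8;  |P| = 8
Check the pairing map k ↦ (π_A(k), π_B(k)):
  0 : (0,1)
  1 : (1,0)
  2 : (0,1)  ✗ repeats pair of k=0
  3 : (1,1)
  4 : (0,2)
  5 : (1,2)
  6 : (0,3)
  7 : (1,3)
distinct pairs in image: 7 / 8 needed
  → (0,1) hit at k=0 and k=2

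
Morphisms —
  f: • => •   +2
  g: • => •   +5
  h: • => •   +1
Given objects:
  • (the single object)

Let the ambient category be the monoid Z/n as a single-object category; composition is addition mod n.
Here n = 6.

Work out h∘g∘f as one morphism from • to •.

  0 +2≡2 +5≡1 +1≡2  (mod 6)
result: +2

Answer: +2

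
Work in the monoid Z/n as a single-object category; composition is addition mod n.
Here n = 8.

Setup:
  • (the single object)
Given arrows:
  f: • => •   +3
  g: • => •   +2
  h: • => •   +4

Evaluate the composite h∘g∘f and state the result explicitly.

Answer: +1

Work:
  0 +3≡3 +2≡5 +4≡1  (mod 8)
result: +1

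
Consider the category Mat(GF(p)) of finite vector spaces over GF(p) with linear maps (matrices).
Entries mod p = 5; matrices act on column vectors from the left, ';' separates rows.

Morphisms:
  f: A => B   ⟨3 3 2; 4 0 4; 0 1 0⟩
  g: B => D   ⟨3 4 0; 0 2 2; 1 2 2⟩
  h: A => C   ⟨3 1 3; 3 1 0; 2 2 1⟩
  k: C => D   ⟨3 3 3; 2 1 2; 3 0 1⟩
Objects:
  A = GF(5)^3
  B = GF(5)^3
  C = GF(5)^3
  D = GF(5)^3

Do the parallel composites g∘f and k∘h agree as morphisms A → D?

1) trace f;g:
  e0=(1,0,0) f=>(3,4,0) g=>(0,3,1)
  e1=(0,1,0) f=>(3,0,1) g=>(4,2,0)
  e2=(0,0,1) f=>(2,4,0) g=>(2,3,0)
  composite₁ = ⟨0 4 2; 3 2 3; 1 0 0⟩
2) trace h;k:
  e0=(1,0,0) h=>(3,3,2) k=>(4,3,1)
  e1=(0,1,0) h=>(1,1,2) k=>(2,2,0)
  e2=(0,0,1) h=>(3,0,1) k=>(2,3,0)
  composite₂ = ⟨4 2 2; 3 2 3; 1 0 0⟩
Equal? NO — does not commute

Answer: DOES NOT COMMUTE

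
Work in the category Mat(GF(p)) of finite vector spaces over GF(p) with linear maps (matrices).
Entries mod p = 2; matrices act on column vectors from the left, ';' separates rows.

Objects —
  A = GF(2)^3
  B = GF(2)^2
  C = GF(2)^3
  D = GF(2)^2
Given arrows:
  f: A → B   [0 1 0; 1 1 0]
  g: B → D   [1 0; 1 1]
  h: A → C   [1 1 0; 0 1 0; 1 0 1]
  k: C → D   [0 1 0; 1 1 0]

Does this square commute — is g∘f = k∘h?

Answer: COMMUTES

Work:
1) trace f;g:
  e0=(1,0,0) f→(0,1) g→(0,1)
  e1=(0,1,0) f→(1,1) g→(1,0)
  e2=(0,0,1) f→(0,0) g→(0,0)
  result₁ = [0 1 0; 1 0 0]
2) trace h;k:
  e0=(1,0,0) h→(1,0,1) k→(0,1)
  e1=(0,1,0) h→(1,1,0) k→(1,0)
  e2=(0,0,1) h→(0,0,1) k→(0,0)
  result₂ = [0 1 0; 1 0 0]
Equal? equal; square commutes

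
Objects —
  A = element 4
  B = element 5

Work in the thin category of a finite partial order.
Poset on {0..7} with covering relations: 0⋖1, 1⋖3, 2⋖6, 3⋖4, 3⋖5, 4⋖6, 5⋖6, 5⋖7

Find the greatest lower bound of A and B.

Answer: A∧B = 3

Trace:
Lower bounds of A=4 and B=5: {0,1,3}
  0 ≤ 3
  1 ≤ 3
  3 ≤ 3
glb = 3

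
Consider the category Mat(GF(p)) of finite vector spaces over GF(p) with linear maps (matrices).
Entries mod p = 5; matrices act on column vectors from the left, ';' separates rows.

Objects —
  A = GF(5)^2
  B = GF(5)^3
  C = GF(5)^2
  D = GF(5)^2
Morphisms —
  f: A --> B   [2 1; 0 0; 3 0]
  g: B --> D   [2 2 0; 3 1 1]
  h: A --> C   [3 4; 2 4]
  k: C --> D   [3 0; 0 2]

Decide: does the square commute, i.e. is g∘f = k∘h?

Answer: COMMUTES

Work:
1) trace f;g:
  e0=[1,0] f-->[2,0,3] g-->[4,4]
  e1=[0,1] f-->[1,0,0] g-->[2,3]
  result₁ = [4 2; 4 3]
2) trace h;k:
  e0=[1,0] h-->[3,2] k-->[4,4]
  e1=[0,1] h-->[4,4] k-->[2,3]
  result₂ = [4 2; 4 3]
Equal? equal; square commutes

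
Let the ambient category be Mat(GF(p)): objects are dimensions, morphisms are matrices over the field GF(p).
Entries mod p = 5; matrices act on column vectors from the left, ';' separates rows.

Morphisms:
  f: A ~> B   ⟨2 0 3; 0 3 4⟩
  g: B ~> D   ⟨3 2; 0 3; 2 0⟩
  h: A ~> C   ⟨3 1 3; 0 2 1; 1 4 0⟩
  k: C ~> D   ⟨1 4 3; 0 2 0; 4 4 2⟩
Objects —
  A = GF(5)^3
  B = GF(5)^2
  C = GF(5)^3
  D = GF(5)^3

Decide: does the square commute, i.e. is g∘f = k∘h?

Answer: COMMUTES

Derivation:
Along f;g (path 1):
  e0=⟨1,0,0⟩ f~>⟨2,0⟩ g~>⟨1,0,4⟩
  e1=⟨0,1,0⟩ f~>⟨0,3⟩ g~>⟨1,4,0⟩
  e2=⟨0,0,1⟩ f~>⟨3,4⟩ g~>⟨2,2,1⟩
  result₁ = ⟨1 1 2; 0 4 2; 4 0 1⟩
Along h;k (path 2):
  e0=⟨1,0,0⟩ h~>⟨3,0,1⟩ k~>⟨1,0,4⟩
  e1=⟨0,1,0⟩ h~>⟨1,2,4⟩ k~>⟨1,4,0⟩
  e2=⟨0,0,1⟩ h~>⟨3,1,0⟩ k~>⟨2,2,1⟩
  result₂ = ⟨1 1 2; 0 4 2; 4 0 1⟩
Equal? equal; square commutes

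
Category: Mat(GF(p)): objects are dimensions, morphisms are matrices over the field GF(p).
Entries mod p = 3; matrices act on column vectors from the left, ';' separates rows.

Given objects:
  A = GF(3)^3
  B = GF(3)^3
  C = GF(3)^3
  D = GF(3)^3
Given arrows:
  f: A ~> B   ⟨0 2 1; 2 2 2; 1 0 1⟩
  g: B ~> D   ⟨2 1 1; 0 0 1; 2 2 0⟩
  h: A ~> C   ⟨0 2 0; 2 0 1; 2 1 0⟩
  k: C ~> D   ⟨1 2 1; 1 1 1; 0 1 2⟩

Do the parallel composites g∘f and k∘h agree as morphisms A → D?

Along f;g (path 1):
  e0=[1,0,0] f~>[0,2,1] g~>[0,1,1]
  e1=[0,1,0] f~>[2,2,0] g~>[0,0,2]
  e2=[0,0,1] f~>[1,2,1] g~>[2,1,0]
  composite₁ = ⟨0 0 2; 1 0 1; 1 2 0⟩
Along h;k (path 2):
  e0=[1,0,0] h~>[0,2,2] k~>[0,1,0]
  e1=[0,1,0] h~>[2,0,1] k~>[0,0,2]
  e2=[0,0,1] h~>[0,1,0] k~>[2,1,1]
  composite₂ = ⟨0 0 2; 1 0 1; 0 2 1⟩
Equal? distinct morphisms ✗

Answer: DOES NOT COMMUTE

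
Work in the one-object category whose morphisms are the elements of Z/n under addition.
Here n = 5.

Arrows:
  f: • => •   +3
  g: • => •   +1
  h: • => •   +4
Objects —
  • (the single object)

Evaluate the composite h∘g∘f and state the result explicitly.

Answer: +3

Derivation:
  0 +3≡3 +1≡4 +4≡3  (mod 5)
composite: +3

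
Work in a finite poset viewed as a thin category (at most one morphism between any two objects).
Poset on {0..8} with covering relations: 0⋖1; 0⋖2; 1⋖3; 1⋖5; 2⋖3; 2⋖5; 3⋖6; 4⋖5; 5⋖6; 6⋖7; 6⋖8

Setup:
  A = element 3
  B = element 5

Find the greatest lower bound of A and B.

Common predecessors of 3,5: {0,1,2}
  maximal lower bounds 1 and 2 are incomparable: neither 1≤2 nor 2≤1
→ no greatest lower bound exists

Answer: NO MEET EXISTS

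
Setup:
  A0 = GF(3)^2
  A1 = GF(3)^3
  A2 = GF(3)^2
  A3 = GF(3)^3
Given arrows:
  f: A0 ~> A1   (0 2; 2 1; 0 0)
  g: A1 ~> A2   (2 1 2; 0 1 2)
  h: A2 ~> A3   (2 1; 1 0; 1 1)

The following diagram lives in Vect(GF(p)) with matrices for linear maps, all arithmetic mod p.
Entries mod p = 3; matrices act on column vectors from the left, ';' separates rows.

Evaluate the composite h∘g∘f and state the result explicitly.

  e0=[1,0] f~>[0,2,0] g~>[2,2] h~>[0,2,1]
  e1=[0,1] f~>[2,1,0] g~>[2,1] h~>[2,2,0]
result: (0 2; 2 2; 1 0)

Answer: (0 2; 2 2; 1 0)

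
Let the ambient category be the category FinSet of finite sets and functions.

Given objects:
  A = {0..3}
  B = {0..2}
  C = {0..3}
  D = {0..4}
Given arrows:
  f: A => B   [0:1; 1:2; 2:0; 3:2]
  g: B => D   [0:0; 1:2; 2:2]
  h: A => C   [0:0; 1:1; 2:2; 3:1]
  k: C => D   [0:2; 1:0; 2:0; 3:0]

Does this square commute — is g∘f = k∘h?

Answer: DOES NOT COMMUTE

Work:
Path 1 = f;g:
  0 f=>1 g=>2
  1 f=>2 g=>2
  2 f=>0 g=>0
  3 f=>2 g=>2
  composite₁ = [0:2; 1:2; 2:0; 3:2]
Path 2 = h;k:
  0 h=>0 k=>2
  1 h=>1 k=>0
  2 h=>2 k=>0
  3 h=>1 k=>0
  composite₂ = [0:2; 1:0; 2:0; 3:0]
Equal? NO — does not commute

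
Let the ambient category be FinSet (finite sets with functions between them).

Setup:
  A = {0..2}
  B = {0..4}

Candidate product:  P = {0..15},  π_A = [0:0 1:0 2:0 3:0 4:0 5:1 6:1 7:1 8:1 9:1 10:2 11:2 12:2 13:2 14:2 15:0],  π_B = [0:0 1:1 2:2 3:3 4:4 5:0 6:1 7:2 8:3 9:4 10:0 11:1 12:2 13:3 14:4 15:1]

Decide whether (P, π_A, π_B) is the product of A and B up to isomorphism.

Answer: NOT A VALID PRODUCT — |P|=16 ≠ |A|·|B|=15

Derivation:
|A|·|B| = 3·5 = 15;  |P| = 16
  → cardinalities differ; no bijection possible.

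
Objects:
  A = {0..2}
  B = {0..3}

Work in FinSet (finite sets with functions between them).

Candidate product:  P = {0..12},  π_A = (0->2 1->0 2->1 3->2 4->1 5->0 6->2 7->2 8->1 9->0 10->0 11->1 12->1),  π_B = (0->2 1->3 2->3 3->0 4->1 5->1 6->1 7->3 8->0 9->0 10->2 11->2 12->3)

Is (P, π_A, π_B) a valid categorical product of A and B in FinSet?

|A|·|B| = 3·4 = 12;  |P| = 13
  → cardinalities differ; no bijection possible.

Answer: NOT A VALID PRODUCT — |P|=13 ≠ |A|·|B|=12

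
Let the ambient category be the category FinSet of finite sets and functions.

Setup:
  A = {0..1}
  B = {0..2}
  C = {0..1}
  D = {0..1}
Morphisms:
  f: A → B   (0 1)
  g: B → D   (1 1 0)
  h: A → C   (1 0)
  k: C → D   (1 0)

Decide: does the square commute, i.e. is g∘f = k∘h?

Along f;g (path 1):
  0 f→0 g→1
  1 f→1 g→1
  ⟦path⟧₁ = (1 1)
Along h;k (path 2):
  0 h→1 k→0
  1 h→0 k→1
  ⟦path⟧₂ = (0 1)
Equal? NO — does not commute

Answer: DOES NOT COMMUTE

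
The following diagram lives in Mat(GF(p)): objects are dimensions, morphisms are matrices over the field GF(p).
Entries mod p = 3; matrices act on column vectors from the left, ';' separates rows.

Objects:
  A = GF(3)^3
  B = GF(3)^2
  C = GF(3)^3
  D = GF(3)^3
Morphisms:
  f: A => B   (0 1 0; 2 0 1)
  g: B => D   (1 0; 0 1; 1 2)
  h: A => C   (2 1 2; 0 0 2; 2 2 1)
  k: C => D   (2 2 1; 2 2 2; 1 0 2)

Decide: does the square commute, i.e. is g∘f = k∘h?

Along f;g (path 1):
  e0=(1,0,0) f=>(0,2) g=>(0,2,1)
  e1=(0,1,0) f=>(1,0) g=>(1,0,1)
  e2=(0,0,1) f=>(0,1) g=>(0,1,2)
  ⟦path⟧₁ = (0 1 0; 2 0 1; 1 1 2)
Along h;k (path 2):
  e0=(1,0,0) h=>(2,0,2) k=>(0,2,0)
  e1=(0,1,0) h=>(1,0,2) k=>(1,0,2)
  e2=(0,0,1) h=>(2,2,1) k=>(0,1,1)
  ⟦path⟧₂ = (0 1 0; 2 0 1; 0 2 1)
Equal? differ; not commutative

Answer: DOES NOT COMMUTE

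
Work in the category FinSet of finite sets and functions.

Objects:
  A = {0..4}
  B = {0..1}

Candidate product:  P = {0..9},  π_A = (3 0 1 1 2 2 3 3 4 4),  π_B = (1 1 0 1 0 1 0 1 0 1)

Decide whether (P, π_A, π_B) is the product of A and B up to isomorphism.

|A|·|B| = 5·2 = 10;  |P| = 10
Check the pairing map k ↦ (π_A(k), π_B(k)):
  0 : (3,1)
  1 : (0,1)
  2 : (1,0)
  3 : (1,1)
  4 : (2,0)
  5 : (2,1)
  6 : (3,0)
  7 : (3,1)  ✗ repeats pair of k=0
  8 : (4,0)
  9 : (4,1)
distinct pairs in image: 9 / 10 needed
  → (3,1) hit at k=0 and k=7

Answer: NOT A VALID PRODUCT — duplicate pair at indices 7,0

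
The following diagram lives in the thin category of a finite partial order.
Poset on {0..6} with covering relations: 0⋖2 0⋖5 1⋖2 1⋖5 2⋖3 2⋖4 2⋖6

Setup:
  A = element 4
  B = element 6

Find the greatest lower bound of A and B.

Common predecessors of 4,6: {0,1,2}
  0 ⊑ 2
  1 ⊑ 2
  2 ⊑ 2
glb = 2

Answer: A∧B = 2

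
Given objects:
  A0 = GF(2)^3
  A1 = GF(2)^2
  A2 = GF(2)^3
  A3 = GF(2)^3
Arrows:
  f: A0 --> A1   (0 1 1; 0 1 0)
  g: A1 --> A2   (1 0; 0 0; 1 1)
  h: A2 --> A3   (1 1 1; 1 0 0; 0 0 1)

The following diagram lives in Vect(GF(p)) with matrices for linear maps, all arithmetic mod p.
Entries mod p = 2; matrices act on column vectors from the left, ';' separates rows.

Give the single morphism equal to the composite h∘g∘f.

Answer: (0 1 0; 0 1 1; 0 0 1)

Derivation:
  e0=(1,0,0) f-->(0,0) g-->(0,0,0) h-->(0,0,0)
  e1=(0,1,0) f-->(1,1) g-->(1,0,0) h-->(1,1,0)
  e2=(0,0,1) f-->(1,0) g-->(1,0,1) h-->(0,1,1)
result: (0 1 0; 0 1 1; 0 0 1)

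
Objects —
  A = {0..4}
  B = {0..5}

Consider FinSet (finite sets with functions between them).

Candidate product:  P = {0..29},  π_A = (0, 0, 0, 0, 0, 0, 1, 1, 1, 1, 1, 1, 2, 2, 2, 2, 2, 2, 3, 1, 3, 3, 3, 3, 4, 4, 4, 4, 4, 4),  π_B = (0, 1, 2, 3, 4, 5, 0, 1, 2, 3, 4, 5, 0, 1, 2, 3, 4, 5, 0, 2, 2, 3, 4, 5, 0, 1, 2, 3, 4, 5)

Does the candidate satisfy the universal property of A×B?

Answer: NOT A VALID PRODUCT — duplicate pair at indices 8,19

Work:
|A|·|B| = 5·6 = 30;  |P| = 30
Check the pairing map k ↦ (π_A(k), π_B(k)):
  0 : (0,0)
  1 : (0,1)
  2 : (0,2)
  3 : (0,3)
  4 : (0,4)
  5 : (0,5)
  6 : (1,0)
  7 : (1,1)
  8 : (1,2)
  9 : (1,3)
  10 : (1,4)
  11 : (1,5)
  12 : (2,0)
  13 : (2,1)
  14 : (2,2)
  15 : (2,3)
  16 : (2,4)
  17 : (2,5)
  18 : (3,0)
  19 : (1,2)  ✗ repeats pair of k=8
  20 : (3,2)
  21 : (3,3)
  22 : (3,4)
  23 : (3,5)
  24 : (4,0)
  25 : (4,1)
  26 : (4,2)
  27 : (4,3)
  28 : (4,4)
  29 : (4,5)
distinct pairs in image: 29 / 30 needed
  → (1,2) hit at k=8 and k=19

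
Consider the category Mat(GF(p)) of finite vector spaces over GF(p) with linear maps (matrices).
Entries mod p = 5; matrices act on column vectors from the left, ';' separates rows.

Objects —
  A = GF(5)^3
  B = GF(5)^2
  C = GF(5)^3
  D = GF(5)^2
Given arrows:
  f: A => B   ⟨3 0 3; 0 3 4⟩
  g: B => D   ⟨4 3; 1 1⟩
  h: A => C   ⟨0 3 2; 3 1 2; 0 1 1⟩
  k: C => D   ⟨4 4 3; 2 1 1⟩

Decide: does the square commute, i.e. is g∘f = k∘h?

Answer: COMMUTES

Work:
1) trace f;g:
  e0=⟨1,0,0⟩ f=>⟨3,0⟩ g=>⟨2,3⟩
  e1=⟨0,1,0⟩ f=>⟨0,3⟩ g=>⟨4,3⟩
  e2=⟨0,0,1⟩ f=>⟨3,4⟩ g=>⟨4,2⟩
  result₁ = ⟨2 4 4; 3 3 2⟩
2) trace h;k:
  e0=⟨1,0,0⟩ h=>⟨0,3,0⟩ k=>⟨2,3⟩
  e1=⟨0,1,0⟩ h=>⟨3,1,1⟩ k=>⟨4,3⟩
  e2=⟨0,0,1⟩ h=>⟨2,2,1⟩ k=>⟨4,2⟩
  result₂ = ⟨2 4 4; 3 3 2⟩
Equal? equal; square commutes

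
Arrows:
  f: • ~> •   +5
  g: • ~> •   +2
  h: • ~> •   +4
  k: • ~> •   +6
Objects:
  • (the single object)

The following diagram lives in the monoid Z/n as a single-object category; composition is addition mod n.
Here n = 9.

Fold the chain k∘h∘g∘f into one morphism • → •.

Answer: +8

Derivation:
  0 +5≡5 +2≡7 +4≡2 +6≡8  (mod 9)
result: +8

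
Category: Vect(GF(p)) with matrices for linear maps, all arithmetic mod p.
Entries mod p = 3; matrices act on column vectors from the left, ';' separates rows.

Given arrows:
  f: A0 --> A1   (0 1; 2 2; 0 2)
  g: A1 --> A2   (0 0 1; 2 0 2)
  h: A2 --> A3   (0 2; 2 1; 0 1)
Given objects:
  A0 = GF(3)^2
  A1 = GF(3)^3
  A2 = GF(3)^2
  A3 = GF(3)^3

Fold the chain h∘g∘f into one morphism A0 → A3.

Answer: (0 0; 0 1; 0 0)

Trace:
  e0=[1,0] f-->[0,2,0] g-->[0,0] h-->[0,0,0]
  e1=[0,1] f-->[1,2,2] g-->[2,0] h-->[0,1,0]
result: (0 0; 0 1; 0 0)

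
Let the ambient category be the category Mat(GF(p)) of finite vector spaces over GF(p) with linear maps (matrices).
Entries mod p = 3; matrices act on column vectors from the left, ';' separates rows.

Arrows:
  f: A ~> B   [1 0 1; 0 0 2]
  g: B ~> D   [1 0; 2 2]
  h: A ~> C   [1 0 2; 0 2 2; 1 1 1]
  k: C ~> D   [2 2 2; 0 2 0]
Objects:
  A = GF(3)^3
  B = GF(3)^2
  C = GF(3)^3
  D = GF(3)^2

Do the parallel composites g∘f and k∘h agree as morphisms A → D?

1) trace f;g:
  e0=(1,0,0) f~>(1,0) g~>(1,2)
  e1=(0,1,0) f~>(0,0) g~>(0,0)
  e2=(0,0,1) f~>(1,2) g~>(1,0)
  result₁ = [1 0 1; 2 0 0]
2) trace h;k:
  e0=(1,0,0) h~>(1,0,1) k~>(1,0)
  e1=(0,1,0) h~>(0,2,1) k~>(0,1)
  e2=(0,0,1) h~>(2,2,1) k~>(1,1)
  result₂ = [1 0 1; 0 1 1]
Equal? NO — does not commute

Answer: DOES NOT COMMUTE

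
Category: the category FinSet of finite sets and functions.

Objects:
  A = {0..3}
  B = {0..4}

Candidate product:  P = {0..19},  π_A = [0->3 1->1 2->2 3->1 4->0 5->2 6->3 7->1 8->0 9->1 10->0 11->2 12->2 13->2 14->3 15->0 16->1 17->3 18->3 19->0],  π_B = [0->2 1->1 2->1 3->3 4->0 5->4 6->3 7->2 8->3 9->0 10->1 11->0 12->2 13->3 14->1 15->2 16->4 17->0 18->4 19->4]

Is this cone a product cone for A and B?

|A|·|B| = 4·5 = 20;  |P| = 20
Check the pairing map k ↦ (π_A(k), π_B(k)):
  0 -> (3,2)
  1 -> (1,1)
  2 -> (2,1)
  3 -> (1,3)
  4 -> (0,0)
  5 -> (2,4)
  6 -> (3,3)
  7 -> (1,2)
  8 -> (0,3)
  9 -> (1,0)
  10 -> (0,1)
  11 -> (2,0)
  12 -> (2,2)
  13 -> (2,3)
  14 -> (3,1)
  15 -> (0,2)
  16 -> (1,4)
  17 -> (3,0)
  18 -> (3,4)
  19 -> (0,4)
distinct pairs in image: 20 / 20 needed
  → bijection onto A×B; projections well-typed.

Answer: VALID PRODUCT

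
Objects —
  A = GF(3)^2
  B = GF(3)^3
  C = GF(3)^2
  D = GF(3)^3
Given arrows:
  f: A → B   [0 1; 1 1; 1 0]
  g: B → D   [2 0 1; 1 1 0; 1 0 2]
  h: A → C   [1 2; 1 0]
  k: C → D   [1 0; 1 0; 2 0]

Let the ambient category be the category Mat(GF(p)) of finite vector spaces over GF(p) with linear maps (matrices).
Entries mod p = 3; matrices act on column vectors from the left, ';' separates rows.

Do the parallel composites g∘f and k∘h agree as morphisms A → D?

Path 1 = f;g:
  e0=[1,0] f→[0,1,1] g→[1,1,2]
  e1=[0,1] f→[1,1,0] g→[2,2,1]
  composite₁ = [1 2; 1 2; 2 1]
Path 2 = h;k:
  e0=[1,0] h→[1,1] k→[1,1,2]
  e1=[0,1] h→[2,0] k→[2,2,1]
  composite₂ = [1 2; 1 2; 2 1]
Equal? same morphism ✓

Answer: COMMUTES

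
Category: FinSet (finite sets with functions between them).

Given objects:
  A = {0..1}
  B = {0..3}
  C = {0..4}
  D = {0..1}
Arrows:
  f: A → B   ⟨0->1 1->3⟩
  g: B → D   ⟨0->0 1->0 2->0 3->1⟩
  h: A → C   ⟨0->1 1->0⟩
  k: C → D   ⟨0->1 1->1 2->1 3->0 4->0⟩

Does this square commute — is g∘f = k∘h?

Along f;g (path 1):
  0 f→1 g→0
  1 f→3 g→1
  composite₁ = ⟨0->0 1->1⟩
Along h;k (path 2):
  0 h→1 k→1
  1 h→0 k→1
  composite₂ = ⟨0->1 1->1⟩
Equal? differ; not commutative

Answer: DOES NOT COMMUTE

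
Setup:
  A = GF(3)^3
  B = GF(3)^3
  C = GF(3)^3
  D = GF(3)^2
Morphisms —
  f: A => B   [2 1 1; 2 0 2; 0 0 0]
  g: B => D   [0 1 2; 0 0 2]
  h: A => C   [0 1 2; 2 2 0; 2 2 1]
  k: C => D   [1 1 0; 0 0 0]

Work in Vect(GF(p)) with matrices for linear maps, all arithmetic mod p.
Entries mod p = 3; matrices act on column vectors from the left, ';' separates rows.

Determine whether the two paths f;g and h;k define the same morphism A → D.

Path 1 = f;g:
  e0=⟨1,0,0⟩ f=>⟨2,2,0⟩ g=>⟨2,0⟩
  e1=⟨0,1,0⟩ f=>⟨1,0,0⟩ g=>⟨0,0⟩
  e2=⟨0,0,1⟩ f=>⟨1,2,0⟩ g=>⟨2,0⟩
  result₁ = [2 0 2; 0 0 0]
Path 2 = h;k:
  e0=⟨1,0,0⟩ h=>⟨0,2,2⟩ k=>⟨2,0⟩
  e1=⟨0,1,0⟩ h=>⟨1,2,2⟩ k=>⟨0,0⟩
  e2=⟨0,0,1⟩ h=>⟨2,0,1⟩ k=>⟨2,0⟩
  result₂ = [2 0 2; 0 0 0]
Equal? equal; square commutes

Answer: COMMUTES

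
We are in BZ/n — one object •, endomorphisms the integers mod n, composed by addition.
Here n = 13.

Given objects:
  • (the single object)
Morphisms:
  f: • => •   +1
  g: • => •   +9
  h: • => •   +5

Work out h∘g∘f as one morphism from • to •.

  0 +1≡1 +9≡10 +5≡2  (mod 13)
result: +2

Answer: +2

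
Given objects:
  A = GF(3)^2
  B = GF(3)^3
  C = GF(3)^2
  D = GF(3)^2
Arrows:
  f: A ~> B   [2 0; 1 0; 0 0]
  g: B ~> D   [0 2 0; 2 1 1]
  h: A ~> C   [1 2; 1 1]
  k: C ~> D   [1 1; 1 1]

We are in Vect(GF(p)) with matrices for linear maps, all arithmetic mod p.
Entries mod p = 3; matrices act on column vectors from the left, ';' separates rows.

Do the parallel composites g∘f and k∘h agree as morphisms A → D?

Answer: COMMUTES

Derivation:
1) trace f;g:
  e0=[1,0] f~>[2,1,0] g~>[2,2]
  e1=[0,1] f~>[0,0,0] g~>[0,0]
  composite₁ = [2 0; 2 0]
2) trace h;k:
  e0=[1,0] h~>[1,1] k~>[2,2]
  e1=[0,1] h~>[2,1] k~>[0,0]
  composite₂ = [2 0; 2 0]
Equal? same morphism ✓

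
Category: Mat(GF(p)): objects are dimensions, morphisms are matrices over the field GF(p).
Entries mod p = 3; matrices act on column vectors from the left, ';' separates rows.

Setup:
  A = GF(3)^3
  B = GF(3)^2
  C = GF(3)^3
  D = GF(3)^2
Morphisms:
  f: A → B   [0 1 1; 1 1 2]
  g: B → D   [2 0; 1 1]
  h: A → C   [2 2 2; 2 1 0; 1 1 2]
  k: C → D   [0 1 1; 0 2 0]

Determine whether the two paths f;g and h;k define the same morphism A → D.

1) trace f;g:
  e0=[1,0,0] f→[0,1] g→[0,1]
  e1=[0,1,0] f→[1,1] g→[2,2]
  e2=[0,0,1] f→[1,2] g→[2,0]
  composite₁ = [0 2 2; 1 2 0]
2) trace h;k:
  e0=[1,0,0] h→[2,2,1] k→[0,1]
  e1=[0,1,0] h→[2,1,1] k→[2,2]
  e2=[0,0,1] h→[2,0,2] k→[2,0]
  composite₂ = [0 2 2; 1 2 0]
Equal? YES — commutes

Answer: COMMUTES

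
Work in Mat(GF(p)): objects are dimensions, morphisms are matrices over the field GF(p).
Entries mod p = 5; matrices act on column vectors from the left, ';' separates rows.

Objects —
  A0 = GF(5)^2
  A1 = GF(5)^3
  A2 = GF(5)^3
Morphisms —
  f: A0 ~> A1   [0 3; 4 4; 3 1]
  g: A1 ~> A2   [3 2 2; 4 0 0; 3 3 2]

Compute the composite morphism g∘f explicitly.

Answer: [4 4; 0 2; 3 3]

Work:
  e0=(1,0) f~>(0,4,3) g~>(4,0,3)
  e1=(0,1) f~>(3,4,1) g~>(4,2,3)
result: [4 4; 0 2; 3 3]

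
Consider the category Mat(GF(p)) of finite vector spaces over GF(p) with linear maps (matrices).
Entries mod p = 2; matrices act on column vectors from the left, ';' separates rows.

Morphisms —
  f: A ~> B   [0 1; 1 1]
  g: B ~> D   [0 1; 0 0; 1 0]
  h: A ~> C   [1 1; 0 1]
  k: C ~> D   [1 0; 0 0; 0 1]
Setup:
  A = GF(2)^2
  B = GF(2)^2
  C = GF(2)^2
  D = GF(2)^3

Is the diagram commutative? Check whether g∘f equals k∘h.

1) trace f;g:
  e0=[1,0] f~>[0,1] g~>[1,0,0]
  e1=[0,1] f~>[1,1] g~>[1,0,1]
  ⟦path⟧₁ = [1 1; 0 0; 0 1]
2) trace h;k:
  e0=[1,0] h~>[1,0] k~>[1,0,0]
  e1=[0,1] h~>[1,1] k~>[1,0,1]
  ⟦path⟧₂ = [1 1; 0 0; 0 1]
Equal? same morphism ✓

Answer: COMMUTES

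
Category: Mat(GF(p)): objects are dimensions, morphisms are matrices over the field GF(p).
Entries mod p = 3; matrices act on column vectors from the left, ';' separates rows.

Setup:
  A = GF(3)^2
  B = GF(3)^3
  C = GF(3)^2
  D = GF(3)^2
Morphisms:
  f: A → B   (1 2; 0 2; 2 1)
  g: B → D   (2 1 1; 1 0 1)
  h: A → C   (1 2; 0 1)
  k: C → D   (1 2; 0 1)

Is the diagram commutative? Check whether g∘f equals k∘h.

Answer: DOES NOT COMMUTE

Derivation:
1) trace f;g:
  e0=⟨1,0⟩ f→⟨1,0,2⟩ g→⟨1,0⟩
  e1=⟨0,1⟩ f→⟨2,2,1⟩ g→⟨1,0⟩
  composite₁ = (1 1; 0 0)
2) trace h;k:
  e0=⟨1,0⟩ h→⟨1,0⟩ k→⟨1,0⟩
  e1=⟨0,1⟩ h→⟨2,1⟩ k→⟨1,1⟩
  composite₂ = (1 1; 0 1)
Equal? NO — does not commute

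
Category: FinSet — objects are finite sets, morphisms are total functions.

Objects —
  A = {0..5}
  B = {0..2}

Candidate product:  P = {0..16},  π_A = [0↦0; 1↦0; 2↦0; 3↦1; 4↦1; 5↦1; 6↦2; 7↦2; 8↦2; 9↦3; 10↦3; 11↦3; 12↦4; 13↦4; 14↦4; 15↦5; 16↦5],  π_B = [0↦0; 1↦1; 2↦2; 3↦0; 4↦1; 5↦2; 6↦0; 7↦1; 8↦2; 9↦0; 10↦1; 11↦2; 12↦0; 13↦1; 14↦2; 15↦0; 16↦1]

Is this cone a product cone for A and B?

|A|·|B| = 6·3 = 18;  |P| = 17
  → cardinalities differ; no bijection possible.

Answer: NOT A VALID PRODUCT — |P|=17 ≠ |A|·|B|=18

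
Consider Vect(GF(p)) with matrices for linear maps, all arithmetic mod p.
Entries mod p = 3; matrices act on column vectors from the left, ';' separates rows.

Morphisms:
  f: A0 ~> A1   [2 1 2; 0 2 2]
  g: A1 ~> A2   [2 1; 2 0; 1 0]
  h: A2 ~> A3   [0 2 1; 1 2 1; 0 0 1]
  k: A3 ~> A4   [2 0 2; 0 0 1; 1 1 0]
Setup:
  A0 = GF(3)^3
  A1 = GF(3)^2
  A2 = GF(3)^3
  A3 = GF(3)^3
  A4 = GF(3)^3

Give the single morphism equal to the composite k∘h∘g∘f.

  e0=[1,0,0] f~>[2,0] g~>[1,1,2] h~>[1,2,2] k~>[0,2,0]
  e1=[0,1,0] f~>[1,2] g~>[1,2,1] h~>[2,0,1] k~>[0,1,2]
  e2=[0,0,1] f~>[2,2] g~>[0,1,2] h~>[1,1,2] k~>[0,2,2]
⟦path⟧: [0 0 0; 2 1 2; 0 2 2]

Answer: [0 0 0; 2 1 2; 0 2 2]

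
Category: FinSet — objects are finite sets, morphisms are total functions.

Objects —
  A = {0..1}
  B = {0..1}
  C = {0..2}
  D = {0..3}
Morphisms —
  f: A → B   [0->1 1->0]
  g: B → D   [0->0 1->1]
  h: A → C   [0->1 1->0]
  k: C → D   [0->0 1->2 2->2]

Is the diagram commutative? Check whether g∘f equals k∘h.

Along f;g (path 1):
  0 f→1 g→1
  1 f→0 g→0
  ⟦path⟧₁ = [0->1 1->0]
Along h;k (path 2):
  0 h→1 k→2
  1 h→0 k→0
  ⟦path⟧₂ = [0->2 1->0]
Equal? distinct morphisms ✗

Answer: DOES NOT COMMUTE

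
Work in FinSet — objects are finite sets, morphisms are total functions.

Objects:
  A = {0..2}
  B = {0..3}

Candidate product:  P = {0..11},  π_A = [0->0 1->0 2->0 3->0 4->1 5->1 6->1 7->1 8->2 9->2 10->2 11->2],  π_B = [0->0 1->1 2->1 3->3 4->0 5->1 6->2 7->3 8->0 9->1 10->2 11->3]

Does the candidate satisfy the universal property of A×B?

|A|·|B| = 3·4 = 12;  |P| = 12
Check the pairing map k ↦ (π_A(k), π_B(k)):
  0 -> (0,0)
  1 -> (0,1)
  2 -> (0,1)  ✗ repeats pair of k=1
  3 -> (0,3)
  4 -> (1,0)
  5 -> (1,1)
  6 -> (1,2)
  7 -> (1,3)
  8 -> (2,0)
  9 -> (2,1)
  10 -> (2,2)
  11 -> (2,3)
distinct pairs in image: 11 / 12 needed
  → (0,1) hit at k=1 and k=2

Answer: NOT A VALID PRODUCT — duplicate pair at indices 1,2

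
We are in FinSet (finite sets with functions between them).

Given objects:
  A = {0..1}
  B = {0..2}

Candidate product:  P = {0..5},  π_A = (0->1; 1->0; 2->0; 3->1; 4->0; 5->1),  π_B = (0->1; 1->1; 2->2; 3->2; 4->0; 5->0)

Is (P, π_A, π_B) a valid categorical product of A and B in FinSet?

Answer: VALID PRODUCT

Derivation:
|A|·|B| = 2·3 = 6;  |P| = 6
Check the pairing map k ↦ (π_A(k), π_B(k)):
  0 -> (1,1)
  1 -> (0,1)
  2 -> (0,2)
  3 -> (1,2)
  4 -> (0,0)
  5 -> (1,0)
distinct pairs in image: 6 / 6 needed
  → bijection onto A×B; projections well-typed.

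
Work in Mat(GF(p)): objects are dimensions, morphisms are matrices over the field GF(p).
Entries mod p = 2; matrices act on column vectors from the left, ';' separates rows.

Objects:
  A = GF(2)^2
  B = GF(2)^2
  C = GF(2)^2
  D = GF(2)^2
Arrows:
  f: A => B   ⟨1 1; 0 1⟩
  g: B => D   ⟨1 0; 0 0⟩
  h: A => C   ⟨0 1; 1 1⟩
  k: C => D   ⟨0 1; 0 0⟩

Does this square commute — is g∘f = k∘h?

1) trace f;g:
  e0=[1,0] f=>[1,0] g=>[1,0]
  e1=[0,1] f=>[1,1] g=>[1,0]
  composite₁ = ⟨1 1; 0 0⟩
2) trace h;k:
  e0=[1,0] h=>[0,1] k=>[1,0]
  e1=[0,1] h=>[1,1] k=>[1,0]
  composite₂ = ⟨1 1; 0 0⟩
Equal? same morphism ✓

Answer: COMMUTES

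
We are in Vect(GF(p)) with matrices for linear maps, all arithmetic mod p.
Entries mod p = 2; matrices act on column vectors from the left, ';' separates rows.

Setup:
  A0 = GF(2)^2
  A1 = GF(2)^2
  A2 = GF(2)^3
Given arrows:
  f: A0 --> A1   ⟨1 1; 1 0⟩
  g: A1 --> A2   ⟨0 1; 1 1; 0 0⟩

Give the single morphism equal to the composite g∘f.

  e0=[1,0] f-->[1,1] g-->[1,0,0]
  e1=[0,1] f-->[1,0] g-->[0,1,0]
composite: ⟨1 0; 0 1; 0 0⟩

Answer: ⟨1 0; 0 1; 0 0⟩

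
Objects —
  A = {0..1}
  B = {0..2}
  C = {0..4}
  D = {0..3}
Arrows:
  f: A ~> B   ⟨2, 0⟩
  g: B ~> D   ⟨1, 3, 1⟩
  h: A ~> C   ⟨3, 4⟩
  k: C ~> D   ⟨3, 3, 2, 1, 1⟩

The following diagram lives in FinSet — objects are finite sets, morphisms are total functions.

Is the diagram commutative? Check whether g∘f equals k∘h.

1) trace f;g:
  0 f~>2 g~>1
  1 f~>0 g~>1
  composite₁ = ⟨1, 1⟩
2) trace h;k:
  0 h~>3 k~>1
  1 h~>4 k~>1
  composite₂ = ⟨1, 1⟩
Equal? YES — commutes

Answer: COMMUTES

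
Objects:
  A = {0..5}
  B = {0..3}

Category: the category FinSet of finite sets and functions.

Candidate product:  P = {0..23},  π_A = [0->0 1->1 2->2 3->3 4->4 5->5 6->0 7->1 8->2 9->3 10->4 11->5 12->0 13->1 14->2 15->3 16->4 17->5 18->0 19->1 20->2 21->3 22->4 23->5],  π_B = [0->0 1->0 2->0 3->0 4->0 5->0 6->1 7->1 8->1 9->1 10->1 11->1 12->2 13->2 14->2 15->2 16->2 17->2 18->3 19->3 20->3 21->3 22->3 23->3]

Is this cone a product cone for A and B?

Answer: VALID PRODUCT

Derivation:
|A|·|B| = 6·4 = 24;  |P| = 24
Check the pairing map k ↦ (π_A(k), π_B(k)):
  0 -> (0,0)
  1 -> (1,0)
  2 -> (2,0)
  3 -> (3,0)
  4 -> (4,0)
  5 -> (5,0)
  6 -> (0,1)
  7 -> (1,1)
  8 -> (2,1)
  9 -> (3,1)
  10 -> (4,1)
  11 -> (5,1)
  12 -> (0,2)
  13 -> (1,2)
  14 -> (2,2)
  15 -> (3,2)
  16 -> (4,2)
  17 -> (5,2)
  18 -> (0,3)
  19 -> (1,3)
  20 -> (2,3)
  21 -> (3,3)
  22 -> (4,3)
  23 -> (5,3)
distinct pairs in image: 24 / 24 needed
  → bijection onto A×B; projections well-typed.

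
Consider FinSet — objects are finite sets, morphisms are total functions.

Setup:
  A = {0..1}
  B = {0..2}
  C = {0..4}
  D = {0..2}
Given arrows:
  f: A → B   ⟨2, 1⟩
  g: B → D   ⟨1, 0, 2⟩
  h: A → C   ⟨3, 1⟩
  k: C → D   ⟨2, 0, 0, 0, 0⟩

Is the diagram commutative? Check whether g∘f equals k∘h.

Answer: DOES NOT COMMUTE

Trace:
Path 1 = f;g:
  0 f→2 g→2
  1 f→1 g→0
  composite₁ = ⟨2, 0⟩
Path 2 = h;k:
  0 h→3 k→0
  1 h→1 k→0
  composite₂ = ⟨0, 0⟩
Equal? distinct morphisms ✗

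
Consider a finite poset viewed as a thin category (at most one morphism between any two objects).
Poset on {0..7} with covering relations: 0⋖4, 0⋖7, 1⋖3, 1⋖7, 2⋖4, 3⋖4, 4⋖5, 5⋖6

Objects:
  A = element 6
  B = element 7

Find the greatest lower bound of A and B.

Lower bounds of A=6 and B=7: {0,1}
  maximal lower bounds 0 and 1 are incomparable: neither 0<=1 nor 1<=0
→ no greatest lower bound exists

Answer: NO MEET EXISTS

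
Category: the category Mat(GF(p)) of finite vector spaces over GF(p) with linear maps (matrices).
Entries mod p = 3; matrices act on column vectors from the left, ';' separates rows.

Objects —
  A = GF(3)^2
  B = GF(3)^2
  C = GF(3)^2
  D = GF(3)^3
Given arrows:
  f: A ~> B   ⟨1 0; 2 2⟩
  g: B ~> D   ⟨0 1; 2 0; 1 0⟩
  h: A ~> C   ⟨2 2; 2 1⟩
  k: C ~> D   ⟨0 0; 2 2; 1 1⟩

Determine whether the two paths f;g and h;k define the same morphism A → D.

Answer: DOES NOT COMMUTE

Trace:
Along f;g (path 1):
  e0=(1,0) f~>(1,2) g~>(2,2,1)
  e1=(0,1) f~>(0,2) g~>(2,0,0)
  composite₁ = ⟨2 2; 2 0; 1 0⟩
Along h;k (path 2):
  e0=(1,0) h~>(2,2) k~>(0,2,1)
  e1=(0,1) h~>(2,1) k~>(0,0,0)
  composite₂ = ⟨0 0; 2 0; 1 0⟩
Equal? NO — does not commute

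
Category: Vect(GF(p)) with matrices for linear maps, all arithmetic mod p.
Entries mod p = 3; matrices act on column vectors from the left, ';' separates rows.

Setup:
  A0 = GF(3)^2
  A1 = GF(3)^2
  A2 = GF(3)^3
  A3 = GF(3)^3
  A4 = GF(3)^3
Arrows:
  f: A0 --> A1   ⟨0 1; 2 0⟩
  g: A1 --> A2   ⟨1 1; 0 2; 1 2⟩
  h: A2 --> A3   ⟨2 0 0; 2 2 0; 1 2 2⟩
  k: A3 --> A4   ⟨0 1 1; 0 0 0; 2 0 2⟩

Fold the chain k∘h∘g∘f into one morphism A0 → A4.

Answer: ⟨0 2; 0 0; 2 1⟩

Derivation:
  e0=(1,0) f-->(0,2) g-->(2,1,1) h-->(1,0,0) k-->(0,0,2)
  e1=(0,1) f-->(1,0) g-->(1,0,1) h-->(2,2,0) k-->(2,0,1)
⟦path⟧: ⟨0 2; 0 0; 2 1⟩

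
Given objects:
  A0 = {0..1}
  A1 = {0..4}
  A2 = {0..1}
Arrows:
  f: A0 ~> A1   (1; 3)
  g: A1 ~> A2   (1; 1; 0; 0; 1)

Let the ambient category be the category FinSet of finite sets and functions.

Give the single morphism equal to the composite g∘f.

  0 f~>1 g~>1
  1 f~>3 g~>0
result: (1; 0)

Answer: (1; 0)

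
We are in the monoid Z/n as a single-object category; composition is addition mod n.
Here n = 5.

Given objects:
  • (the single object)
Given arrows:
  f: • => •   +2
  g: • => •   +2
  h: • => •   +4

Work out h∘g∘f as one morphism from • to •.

Answer: +3

Trace:
  0 +2≡2 +2≡4 +4≡3  (mod 5)
composite: +3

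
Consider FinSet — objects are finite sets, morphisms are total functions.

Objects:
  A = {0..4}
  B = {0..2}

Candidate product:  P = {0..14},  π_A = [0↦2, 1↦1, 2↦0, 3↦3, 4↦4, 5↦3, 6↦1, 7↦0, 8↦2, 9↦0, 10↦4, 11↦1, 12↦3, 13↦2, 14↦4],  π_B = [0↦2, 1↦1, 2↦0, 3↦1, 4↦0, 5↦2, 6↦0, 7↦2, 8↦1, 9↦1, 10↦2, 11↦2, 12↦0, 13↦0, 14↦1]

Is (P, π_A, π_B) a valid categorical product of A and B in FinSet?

Answer: VALID PRODUCT

Trace:
|A|·|B| = 5·3 = 15;  |P| = 15
Check the pairing map k ↦ (π_A(k), π_B(k)):
  0 ↦ (2,2)
  1 ↦ (1,1)
  2 ↦ (0,0)
  3 ↦ (3,1)
  4 ↦ (4,0)
  5 ↦ (3,2)
  6 ↦ (1,0)
  7 ↦ (0,2)
  8 ↦ (2,1)
  9 ↦ (0,1)
  10 ↦ (4,2)
  11 ↦ (1,2)
  12 ↦ (3,0)
  13 ↦ (2,0)
  14 ↦ (4,1)
distinct pairs in image: 15 / 15 needed
  → bijection onto A×B; projections well-typed.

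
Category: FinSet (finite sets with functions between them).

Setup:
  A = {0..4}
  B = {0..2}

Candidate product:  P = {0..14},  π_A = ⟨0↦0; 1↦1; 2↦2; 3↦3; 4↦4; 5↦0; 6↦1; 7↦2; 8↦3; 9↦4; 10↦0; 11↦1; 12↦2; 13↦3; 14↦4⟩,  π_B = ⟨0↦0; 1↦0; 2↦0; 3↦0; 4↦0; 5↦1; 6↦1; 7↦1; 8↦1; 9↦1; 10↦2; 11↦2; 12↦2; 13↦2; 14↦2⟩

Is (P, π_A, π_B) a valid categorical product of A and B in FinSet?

|A|·|B| = 5·3 = 15;  |P| = 15
Check the pairing map k ↦ (π_A(k), π_B(k)):
  0 ↦ (0,0)
  1 ↦ (1,0)
  2 ↦ (2,0)
  3 ↦ (3,0)
  4 ↦ (4,0)
  5 ↦ (0,1)
  6 ↦ (1,1)
  7 ↦ (2,1)
  8 ↦ (3,1)
  9 ↦ (4,1)
  10 ↦ (0,2)
  11 ↦ (1,2)
  12 ↦ (2,2)
  13 ↦ (3,2)
  14 ↦ (4,2)
distinct pairs in image: 15 / 15 needed
  → bijection onto A×B; projections well-typed.

Answer: VALID PRODUCT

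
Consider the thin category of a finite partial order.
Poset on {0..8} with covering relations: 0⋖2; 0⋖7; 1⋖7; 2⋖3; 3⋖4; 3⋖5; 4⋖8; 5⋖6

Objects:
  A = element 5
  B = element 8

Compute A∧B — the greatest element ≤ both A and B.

Answer: A∧B = 3

Derivation:
{x : x<=A ∧ x<=B} = {0,2,3}  (A=5, B=8)
  0 <= 3
  2 <= 3
  3 <= 3
glb = 3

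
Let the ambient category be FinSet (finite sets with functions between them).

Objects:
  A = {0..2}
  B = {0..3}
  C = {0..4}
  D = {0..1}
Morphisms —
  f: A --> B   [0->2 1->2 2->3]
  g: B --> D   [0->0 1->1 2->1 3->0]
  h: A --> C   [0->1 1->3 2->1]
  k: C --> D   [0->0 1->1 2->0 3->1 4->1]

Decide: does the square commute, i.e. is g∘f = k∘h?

Answer: DOES NOT COMMUTE

Work:
Path 1 = f;g:
  0 f-->2 g-->1
  1 f-->2 g-->1
  2 f-->3 g-->0
  composite₁ = [0->1 1->1 2->0]
Path 2 = h;k:
  0 h-->1 k-->1
  1 h-->3 k-->1
  2 h-->1 k-->1
  composite₂ = [0->1 1->1 2->1]
Equal? differ; not commutative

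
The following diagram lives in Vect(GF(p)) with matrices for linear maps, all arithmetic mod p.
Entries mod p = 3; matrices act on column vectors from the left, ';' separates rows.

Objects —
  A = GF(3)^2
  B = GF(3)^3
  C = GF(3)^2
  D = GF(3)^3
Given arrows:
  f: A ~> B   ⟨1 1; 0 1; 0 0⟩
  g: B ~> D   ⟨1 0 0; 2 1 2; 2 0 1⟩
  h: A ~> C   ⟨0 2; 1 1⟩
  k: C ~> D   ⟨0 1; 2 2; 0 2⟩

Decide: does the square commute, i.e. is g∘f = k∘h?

Path 1 = f;g:
  e0=⟨1,0⟩ f~>⟨1,0,0⟩ g~>⟨1,2,2⟩
  e1=⟨0,1⟩ f~>⟨1,1,0⟩ g~>⟨1,0,2⟩
  composite₁ = ⟨1 1; 2 0; 2 2⟩
Path 2 = h;k:
  e0=⟨1,0⟩ h~>⟨0,1⟩ k~>⟨1,2,2⟩
  e1=⟨0,1⟩ h~>⟨2,1⟩ k~>⟨1,0,2⟩
  composite₂ = ⟨1 1; 2 0; 2 2⟩
Equal? YES — commutes

Answer: COMMUTES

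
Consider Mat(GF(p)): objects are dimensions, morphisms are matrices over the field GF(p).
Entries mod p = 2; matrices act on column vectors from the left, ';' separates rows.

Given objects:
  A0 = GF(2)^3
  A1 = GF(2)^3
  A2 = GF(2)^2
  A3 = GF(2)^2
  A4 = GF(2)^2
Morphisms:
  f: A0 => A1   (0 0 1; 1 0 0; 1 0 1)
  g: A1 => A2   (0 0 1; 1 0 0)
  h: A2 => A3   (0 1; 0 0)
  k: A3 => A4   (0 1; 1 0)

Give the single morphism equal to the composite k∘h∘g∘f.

Answer: (0 0 0; 0 0 1)

Trace:
  e0=(1,0,0) f=>(0,1,1) g=>(1,0) h=>(0,0) k=>(0,0)
  e1=(0,1,0) f=>(0,0,0) g=>(0,0) h=>(0,0) k=>(0,0)
  e2=(0,0,1) f=>(1,0,1) g=>(1,1) h=>(1,0) k=>(0,1)
⟦path⟧: (0 0 0; 0 0 1)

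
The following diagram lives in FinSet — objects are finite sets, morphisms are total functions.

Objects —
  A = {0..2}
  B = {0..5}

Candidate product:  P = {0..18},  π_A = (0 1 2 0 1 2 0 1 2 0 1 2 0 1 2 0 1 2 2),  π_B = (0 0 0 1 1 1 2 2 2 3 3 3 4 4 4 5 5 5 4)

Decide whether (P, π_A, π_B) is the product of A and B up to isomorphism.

|A|·|B| = 3·6 = 18;  |P| = 19
  → cardinalities differ; no bijection possible.

Answer: NOT A VALID PRODUCT — |P|=19 ≠ |A|·|B|=18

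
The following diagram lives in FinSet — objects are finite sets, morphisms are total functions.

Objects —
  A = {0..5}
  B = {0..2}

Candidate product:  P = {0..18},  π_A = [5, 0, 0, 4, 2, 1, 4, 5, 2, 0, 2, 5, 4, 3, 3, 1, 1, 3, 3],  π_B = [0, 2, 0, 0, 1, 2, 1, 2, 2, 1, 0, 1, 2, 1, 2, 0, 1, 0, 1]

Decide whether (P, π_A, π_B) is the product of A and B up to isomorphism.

Answer: NOT A VALID PRODUCT — |P|=19 ≠ |A|·|B|=18

Work:
|A|·|B| = 6·3 = 18;  |P| = 19
  → cardinalities differ; no bijection possible.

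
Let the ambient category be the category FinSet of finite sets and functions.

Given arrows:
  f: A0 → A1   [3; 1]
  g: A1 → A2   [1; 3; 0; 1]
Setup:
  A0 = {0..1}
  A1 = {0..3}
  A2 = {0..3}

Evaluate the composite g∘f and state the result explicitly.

  0 f→3 g→1
  1 f→1 g→3
⟦path⟧: [1; 3]

Answer: [1; 3]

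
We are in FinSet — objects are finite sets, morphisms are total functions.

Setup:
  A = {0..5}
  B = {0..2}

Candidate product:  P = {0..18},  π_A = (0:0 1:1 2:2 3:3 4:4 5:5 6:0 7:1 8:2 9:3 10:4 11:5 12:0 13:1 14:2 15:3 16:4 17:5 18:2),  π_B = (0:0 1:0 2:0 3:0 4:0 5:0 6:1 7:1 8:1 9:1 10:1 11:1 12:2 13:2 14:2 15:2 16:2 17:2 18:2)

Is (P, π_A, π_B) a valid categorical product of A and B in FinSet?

Answer: NOT A VALID PRODUCT — |P|=19 ≠ |A|·|B|=18

Work:
|A|·|B| = 6·3 = 18;  |P| = 19
  → cardinalities differ; no bijection possible.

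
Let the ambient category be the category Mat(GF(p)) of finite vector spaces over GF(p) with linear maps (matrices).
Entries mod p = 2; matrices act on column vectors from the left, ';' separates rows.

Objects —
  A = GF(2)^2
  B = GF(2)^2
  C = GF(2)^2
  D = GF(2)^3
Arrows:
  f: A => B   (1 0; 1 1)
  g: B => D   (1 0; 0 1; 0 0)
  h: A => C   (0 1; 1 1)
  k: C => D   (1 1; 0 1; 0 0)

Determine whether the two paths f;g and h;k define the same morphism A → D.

1) trace f;g:
  e0=⟨1,0⟩ f=>⟨1,1⟩ g=>⟨1,1,0⟩
  e1=⟨0,1⟩ f=>⟨0,1⟩ g=>⟨0,1,0⟩
  ⟦path⟧₁ = (1 0; 1 1; 0 0)
2) trace h;k:
  e0=⟨1,0⟩ h=>⟨0,1⟩ k=>⟨1,1,0⟩
  e1=⟨0,1⟩ h=>⟨1,1⟩ k=>⟨0,1,0⟩
  ⟦path⟧₂ = (1 0; 1 1; 0 0)
Equal? YES — commutes

Answer: COMMUTES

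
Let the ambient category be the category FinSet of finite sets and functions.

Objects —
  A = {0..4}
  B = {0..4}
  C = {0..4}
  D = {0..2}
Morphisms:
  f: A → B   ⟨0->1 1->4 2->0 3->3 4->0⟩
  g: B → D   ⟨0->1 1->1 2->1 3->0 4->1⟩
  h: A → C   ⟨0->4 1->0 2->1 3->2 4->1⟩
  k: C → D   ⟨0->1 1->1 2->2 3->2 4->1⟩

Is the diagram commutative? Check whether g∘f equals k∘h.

Answer: DOES NOT COMMUTE

Work:
Along f;g (path 1):
  0 f→1 g→1
  1 f→4 g→1
  2 f→0 g→1
  3 f→3 g→0
  4 f→0 g→1
  result₁ = ⟨0->1 1->1 2->1 3->0 4->1⟩
Along h;k (path 2):
  0 h→4 k→1
  1 h→0 k→1
  2 h→1 k→1
  3 h→2 k→2
  4 h→1 k→1
  result₂ = ⟨0->1 1->1 2->1 3->2 4->1⟩
Equal? NO — does not commute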